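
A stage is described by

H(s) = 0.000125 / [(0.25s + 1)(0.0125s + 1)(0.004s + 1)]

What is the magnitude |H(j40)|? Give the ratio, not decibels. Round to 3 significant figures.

At ω = 40 rad/s:
pole (1 + j40·0.25) = 1 + j10 → |·| ≈ 10.05, ∠ ≈ 84.29°
pole (1 + j40·0.0125) = 1 + j0.5 → |·| ≈ 1.118, ∠ ≈ 26.57°
pole (1 + j40·0.004) = 1 + j0.16 → |·| ≈ 1.0127, ∠ ≈ 9.09°
|H| = 0.000125 · 1 / (10.05 · 1.118 · 1.0127) ≈ 1.0986e-05

1.10e-05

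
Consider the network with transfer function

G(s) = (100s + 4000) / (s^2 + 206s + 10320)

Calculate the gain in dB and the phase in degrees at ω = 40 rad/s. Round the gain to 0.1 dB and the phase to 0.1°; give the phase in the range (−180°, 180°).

Substitute s = j40:
Numerator: 100(j40) + 4000 = 4000 + j4000
Denominator: (j40)^2 + 206(j40) + 10320 = 8720 + j8240
|N| = √(4000² + 4000²) ≈ 5656.9, ∠N ≈ 45.00°
|D| = √(8720² + 8240²) ≈ 11997, ∠D ≈ 43.38°
|G| = 5656.9 / 11997 ≈ 0.47153
Gain = 20 log₁₀(0.47153) ≈ -6.53 dB
∠G = 45.00° − 43.38° = 1.62°

-6.5 dB, 1.6°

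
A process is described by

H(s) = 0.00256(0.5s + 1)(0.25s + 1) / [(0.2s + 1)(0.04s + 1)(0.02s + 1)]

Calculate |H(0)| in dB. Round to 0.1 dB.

H(0) = 0.00256 · 1 / 1 = 0.00256
20 log₁₀(0.00256) ≈ -51.84 dB

-51.8 dB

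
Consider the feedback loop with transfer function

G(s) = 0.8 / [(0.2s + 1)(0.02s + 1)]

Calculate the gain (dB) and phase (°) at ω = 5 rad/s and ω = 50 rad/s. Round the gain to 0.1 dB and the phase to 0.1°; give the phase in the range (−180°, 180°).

At ω = 5 rad/s:
pole (1 + j5·0.2) = 1 + j1 → |·| ≈ 1.4142, ∠ ≈ 45.00°
pole (1 + j5·0.02) = 1 + j0.1 → |·| ≈ 1.005, ∠ ≈ 5.71°
|G| = 0.8 · 1 / (1.4142 · 1.005) ≈ 0.56288
Gain = 20 log₁₀(0.56288) ≈ -4.99 dB
∠G = (0°) − (45.00° + 5.71°) = -50.71°

At ω = 50 rad/s:
pole (1 + j50·0.2) = 1 + j10 → |·| ≈ 10.05, ∠ ≈ 84.29°
pole (1 + j50·0.02) = 1 + j1 → |·| ≈ 1.4142, ∠ ≈ 45.00°
|G| = 0.8 · 1 / (10.05 · 1.4142) ≈ 0.056288
Gain = 20 log₁₀(0.056288) ≈ -24.99 dB
∠G = (0°) − (84.29° + 45.00°) = -129.29°

ω = 5: -5.0 dB, -50.7°; ω = 50: -25.0 dB, -129.3°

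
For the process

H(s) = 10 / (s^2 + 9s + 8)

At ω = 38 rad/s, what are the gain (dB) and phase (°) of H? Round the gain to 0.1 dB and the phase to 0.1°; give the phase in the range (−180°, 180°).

-43.4 dB, -166.6°

Substitute s = j38:
Numerator: 10 = 10 + j0
Denominator: (j38)^2 + 9(j38) + 8 = -1436 + j342
|N| = √(10² + 0²) ≈ 10, ∠N ≈ 0.00°
|D| = √(1436² + 342²) ≈ 1476.2, ∠D ≈ 166.60°
|H| = 10 / 1476.2 ≈ 0.0067741
Gain = 20 log₁₀(0.0067741) ≈ -43.38 dB
∠H = 0.00° − 166.60° = -166.60°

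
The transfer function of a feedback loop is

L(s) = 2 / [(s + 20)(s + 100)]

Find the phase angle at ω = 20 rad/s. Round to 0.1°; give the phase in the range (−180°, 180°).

At s = jω = j20:
pole (s+20): 20 + j20 → |·| = √(20²+20²) = √800 ≈ 28.284, ∠ = arctan(20/20) ≈ 45.00°
pole (s+100): 100 + j20 → |·| = √(100²+20²) = √10400 ≈ 101.98, ∠ = arctan(20/100) ≈ 11.31°
∠L = 0.00° − 56.31° = -56.31°

-56.3°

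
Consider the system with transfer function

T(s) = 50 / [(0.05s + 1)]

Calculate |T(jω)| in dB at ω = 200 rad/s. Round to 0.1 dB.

13.9 dB

At ω = 200 rad/s:
pole (1 + j200·0.05) = 1 + j10 → |·| ≈ 10.05, ∠ ≈ 84.29°
|T| = 50 · 1 / (10.05) ≈ 4.9751
Gain = 20 log₁₀(4.9751) ≈ 13.94 dB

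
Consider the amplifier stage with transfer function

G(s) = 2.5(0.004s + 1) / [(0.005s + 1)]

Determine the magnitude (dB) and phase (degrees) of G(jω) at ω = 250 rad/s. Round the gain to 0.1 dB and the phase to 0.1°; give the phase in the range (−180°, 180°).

6.9 dB, -6.3°

At ω = 250 rad/s:
zero (1 + j250·0.004) = 1 + j1 → |·| ≈ 1.4142, ∠ ≈ 45.00°
pole (1 + j250·0.005) = 1 + j1.25 → |·| ≈ 1.6008, ∠ ≈ 51.34°
|G| = 2.5 · 1.4142 / (1.6008) ≈ 2.2086
Gain = 20 log₁₀(2.2086) ≈ 6.88 dB
∠G = (45.00°) − (51.34°) = -6.34°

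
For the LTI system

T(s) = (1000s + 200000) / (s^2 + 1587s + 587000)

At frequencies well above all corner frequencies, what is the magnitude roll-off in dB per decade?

-20 dB/decade

Each pole contributes −20 dB/decade at high frequency; each zero contributes +20 dB/decade.
Net: 1 zero(s) − 2 pole(s) → -20 dB/decade.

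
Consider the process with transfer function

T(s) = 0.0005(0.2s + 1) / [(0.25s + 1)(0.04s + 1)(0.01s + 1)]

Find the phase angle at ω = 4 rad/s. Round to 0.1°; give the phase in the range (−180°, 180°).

At ω = 4 rad/s:
zero (1 + j4·0.2) = 1 + j0.8 → |·| ≈ 1.2806, ∠ ≈ 38.66°
pole (1 + j4·0.25) = 1 + j1 → |·| ≈ 1.4142, ∠ ≈ 45.00°
pole (1 + j4·0.04) = 1 + j0.16 → |·| ≈ 1.0127, ∠ ≈ 9.09°
pole (1 + j4·0.01) = 1 + j0.04 → |·| ≈ 1.0008, ∠ ≈ 2.29°
∠T = (38.66°) − (45.00° + 9.09° + 2.29°) = -17.72°

-17.7°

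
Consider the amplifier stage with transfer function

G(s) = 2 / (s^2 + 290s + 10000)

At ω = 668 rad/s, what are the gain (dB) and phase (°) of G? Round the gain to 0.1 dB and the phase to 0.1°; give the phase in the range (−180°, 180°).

-107.6 dB, -156.1°

Substitute s = j668:
Numerator: 2 = 2 + j0
Denominator: (j668)^2 + 290(j668) + 10000 = -436224 + j193720
|N| = √(2² + 0²) ≈ 2, ∠N ≈ 0.00°
|D| = √(436224² + 193720²) ≈ 4.773e+05, ∠D ≈ 156.05°
|G| = 2 / 4.773e+05 ≈ 4.1902e-06
Gain = 20 log₁₀(4.1902e-06) ≈ -107.56 dB
∠G = 0.00° − 156.05° = -156.05°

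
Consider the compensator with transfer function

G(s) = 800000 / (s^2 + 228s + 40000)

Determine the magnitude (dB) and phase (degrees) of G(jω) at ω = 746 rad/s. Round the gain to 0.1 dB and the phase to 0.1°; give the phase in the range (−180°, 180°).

At s = jω = j746:
quadratic: (j746)² + 228·j746 + 40000 = -516516 + j170088 → |·| ≈ 5.438e+05, ∠ ≈ 161.77°
|G| = 800000 / 5.438e+05 ≈ 1.4711
Gain = 20 log₁₀(1.4711) ≈ 3.35 dB
∠G = 0.00° − 161.77° = -161.77°

3.4 dB, -161.8°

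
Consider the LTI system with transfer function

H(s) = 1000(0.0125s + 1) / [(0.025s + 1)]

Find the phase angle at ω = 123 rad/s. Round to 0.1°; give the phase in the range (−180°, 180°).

-15.0°

At ω = 123 rad/s:
zero (1 + j123·0.0125) = 1 + j1.5375 → |·| ≈ 1.8341, ∠ ≈ 56.96°
pole (1 + j123·0.025) = 1 + j3.075 → |·| ≈ 3.2335, ∠ ≈ 71.99°
∠H = (56.96°) − (71.99°) = -15.03°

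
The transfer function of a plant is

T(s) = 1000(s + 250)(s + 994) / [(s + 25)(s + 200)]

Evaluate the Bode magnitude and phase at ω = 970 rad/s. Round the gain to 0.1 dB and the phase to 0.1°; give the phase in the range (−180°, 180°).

At s = jω = j970:
zero (s+250): 250 + j970 → |·| = √(250²+970²) = √1003400 ≈ 1001.7, ∠ = arctan(970/250) ≈ 75.55°
zero (s+994): 994 + j970 → |·| = √(994²+970²) = √1928936 ≈ 1388.9, ∠ = arctan(970/994) ≈ 44.30°
pole (s+25): 25 + j970 → |·| = √(25²+970²) = √941525 ≈ 970.32, ∠ = arctan(970/25) ≈ 88.52°
pole (s+200): 200 + j970 → |·| = √(200²+970²) = √980900 ≈ 990.4, ∠ = arctan(970/200) ≈ 78.35°
|T| = 1000 · 1.3913e+06 / 9.61e+05 ≈ 1447.8
Gain = 20 log₁₀(1447.8) ≈ 63.21 dB
∠T = 119.85° − 166.87° = -47.02°

63.2 dB, -47.0°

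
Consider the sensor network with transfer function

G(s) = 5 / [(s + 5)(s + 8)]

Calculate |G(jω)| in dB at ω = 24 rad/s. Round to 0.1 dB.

-41.9 dB

At s = jω = j24:
pole (s+5): 5 + j24 → |·| = √(5²+24²) = √601 ≈ 24.515, ∠ = arctan(24/5) ≈ 78.23°
pole (s+8): 8 + j24 → |·| = √(8²+24²) = √640 ≈ 25.298, ∠ = arctan(24/8) ≈ 71.57°
|G| = 5 / 620.18 ≈ 0.0080622
Gain = 20 log₁₀(0.0080622) ≈ -41.87 dB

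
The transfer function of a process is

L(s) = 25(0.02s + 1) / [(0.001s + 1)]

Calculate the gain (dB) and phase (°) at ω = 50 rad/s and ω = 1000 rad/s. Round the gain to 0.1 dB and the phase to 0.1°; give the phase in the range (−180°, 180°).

At ω = 50 rad/s:
zero (1 + j50·0.02) = 1 + j1 → |·| ≈ 1.4142, ∠ ≈ 45.00°
pole (1 + j50·0.001) = 1 + j0.05 → |·| ≈ 1.0012, ∠ ≈ 2.86°
|L| = 25 · 1.4142 / (1.0012) ≈ 35.313
Gain = 20 log₁₀(35.313) ≈ 30.96 dB
∠L = (45.00°) − (2.86°) = 42.14°

At ω = 1000 rad/s:
zero (1 + j1000·0.02) = 1 + j20 → |·| ≈ 20.025, ∠ ≈ 87.14°
pole (1 + j1000·0.001) = 1 + j1 → |·| ≈ 1.4142, ∠ ≈ 45.00°
|L| = 25 · 20.025 / (1.4142) ≈ 354
Gain = 20 log₁₀(354) ≈ 50.98 dB
∠L = (87.14°) − (45.00°) = 42.14°

ω = 50: 31.0 dB, 42.1°; ω = 1000: 51.0 dB, 42.1°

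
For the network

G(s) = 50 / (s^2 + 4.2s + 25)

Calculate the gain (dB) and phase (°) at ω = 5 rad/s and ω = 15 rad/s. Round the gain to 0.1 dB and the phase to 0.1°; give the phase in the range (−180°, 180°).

At s = jω = j5:
quadratic: (j5)² + 4.2·j5 + 25 = 0 + j21 → |·| ≈ 21, ∠ ≈ 90.00°
|G| = 50 / 21 ≈ 2.381
Gain = 20 log₁₀(2.381) ≈ 7.54 dB
∠G = 0.00° − 90.00° = -90.00°

At s = jω = j15:
quadratic: (j15)² + 4.2·j15 + 25 = -200 + j63 → |·| ≈ 209.69, ∠ ≈ 162.52°
|G| = 50 / 209.69 ≈ 0.23845
Gain = 20 log₁₀(0.23845) ≈ -12.45 dB
∠G = 0.00° − 162.52° = -162.52°

ω = 5: 7.5 dB, -90.0°; ω = 15: -12.5 dB, -162.5°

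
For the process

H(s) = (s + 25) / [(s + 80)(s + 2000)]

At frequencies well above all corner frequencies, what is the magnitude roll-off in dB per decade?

Each pole contributes −20 dB/decade at high frequency; each zero contributes +20 dB/decade.
Net: 1 zero(s) − 2 pole(s) → -20 dB/decade.

-20 dB/decade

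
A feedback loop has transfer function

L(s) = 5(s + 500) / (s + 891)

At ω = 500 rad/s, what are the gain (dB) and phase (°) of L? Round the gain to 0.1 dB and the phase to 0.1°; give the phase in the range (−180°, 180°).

At s = jω = j500:
zero (s+500): 500 + j500 → |·| = √(500²+500²) = √500000 ≈ 707.11, ∠ = arctan(500/500) ≈ 45.00°
pole (s+891): 891 + j500 → |·| = √(891²+500²) = √1043881 ≈ 1021.7, ∠ = arctan(500/891) ≈ 29.30°
|L| = 5 · 707.11 / 1021.7 ≈ 3.4605
Gain = 20 log₁₀(3.4605) ≈ 10.78 dB
∠L = 45.00° − 29.30° = 15.70°

10.8 dB, 15.7°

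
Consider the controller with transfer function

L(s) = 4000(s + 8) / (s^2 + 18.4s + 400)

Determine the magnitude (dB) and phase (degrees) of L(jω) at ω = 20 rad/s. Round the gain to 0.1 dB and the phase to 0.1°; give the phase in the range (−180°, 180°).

At s = jω = j20:
zero (s+8): 8 + j20 → |·| = √(8²+20²) = √464 ≈ 21.541, ∠ = arctan(20/8) ≈ 68.20°
quadratic: (j20)² + 18.4·j20 + 400 = 0 + j368 → |·| ≈ 368, ∠ ≈ 90.00°
|L| = 4000 · 21.541 / 368 ≈ 234.14
Gain = 20 log₁₀(234.14) ≈ 47.39 dB
∠L = 68.20° − 90.00° = -21.80°

47.4 dB, -21.8°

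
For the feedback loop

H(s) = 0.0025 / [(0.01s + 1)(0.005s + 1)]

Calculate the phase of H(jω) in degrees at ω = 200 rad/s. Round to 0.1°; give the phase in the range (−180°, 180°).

At ω = 200 rad/s:
pole (1 + j200·0.01) = 1 + j2 → |·| ≈ 2.2361, ∠ ≈ 63.43°
pole (1 + j200·0.005) = 1 + j1 → |·| ≈ 1.4142, ∠ ≈ 45.00°
∠H = (0°) − (63.43° + 45.00°) = -108.43°

-108.4°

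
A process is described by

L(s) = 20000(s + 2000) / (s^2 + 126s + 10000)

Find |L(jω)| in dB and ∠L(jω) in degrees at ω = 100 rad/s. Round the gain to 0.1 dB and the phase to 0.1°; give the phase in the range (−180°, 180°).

At s = jω = j100:
zero (s+2000): 2000 + j100 → |·| = √(2000²+100²) = √4010000 ≈ 2002.5, ∠ = arctan(100/2000) ≈ 2.86°
quadratic: (j100)² + 126·j100 + 10000 = 0 + j12600 → |·| ≈ 12600, ∠ ≈ 90.00°
|L| = 20000 · 2002.5 / 12600 ≈ 3178.6
Gain = 20 log₁₀(3178.6) ≈ 70.04 dB
∠L = 2.86° − 90.00° = -87.14°

70.0 dB, -87.1°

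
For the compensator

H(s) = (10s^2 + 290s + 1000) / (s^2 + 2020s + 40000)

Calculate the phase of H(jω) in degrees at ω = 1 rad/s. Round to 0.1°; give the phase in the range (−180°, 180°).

Substitute s = j1:
Numerator: 10(j1)^2 + 290(j1) + 1000 = 990 + j290
Denominator: (j1)^2 + 2020(j1) + 40000 = 39999 + j2020
|N| = √(990² + 290²) ≈ 1031.6, ∠N ≈ 16.33°
|D| = √(39999² + 2020²) ≈ 40050, ∠D ≈ 2.89°
∠H = 16.33° − 2.89° = 13.44°

13.4°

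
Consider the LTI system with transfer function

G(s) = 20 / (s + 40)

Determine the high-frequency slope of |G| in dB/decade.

Each pole contributes −20 dB/decade at high frequency; each zero contributes +20 dB/decade.
Net: 0 zero(s) − 1 pole(s) → -20 dB/decade.

-20 dB/decade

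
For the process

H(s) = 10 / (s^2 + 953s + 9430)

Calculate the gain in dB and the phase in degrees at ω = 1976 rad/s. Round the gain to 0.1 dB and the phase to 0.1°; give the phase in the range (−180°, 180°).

-112.7 dB, -154.2°

Substitute s = j1976:
Numerator: 10 = 10 + j0
Denominator: (j1976)^2 + 953(j1976) + 9430 = -3895146 + j1883128
|N| = √(10² + 0²) ≈ 10, ∠N ≈ 0.00°
|D| = √(3895146² + 1883128²) ≈ 4.3265e+06, ∠D ≈ 154.20°
|H| = 10 / 4.3265e+06 ≈ 2.3113e-06
Gain = 20 log₁₀(2.3113e-06) ≈ -112.72 dB
∠H = 0.00° − 154.20° = -154.20°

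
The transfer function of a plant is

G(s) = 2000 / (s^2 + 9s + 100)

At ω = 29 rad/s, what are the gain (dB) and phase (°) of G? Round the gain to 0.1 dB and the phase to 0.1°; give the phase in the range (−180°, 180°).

At s = jω = j29:
quadratic: (j29)² + 9·j29 + 100 = -741 + j261 → |·| ≈ 785.62, ∠ ≈ 160.60°
|G| = 2000 / 785.62 ≈ 2.5458
Gain = 20 log₁₀(2.5458) ≈ 8.12 dB
∠G = 0.00° − 160.60° = -160.60°

8.1 dB, -160.6°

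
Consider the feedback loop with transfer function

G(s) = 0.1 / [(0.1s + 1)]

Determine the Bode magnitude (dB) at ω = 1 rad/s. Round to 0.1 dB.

At ω = 1 rad/s:
pole (1 + j1·0.1) = 1 + j0.1 → |·| ≈ 1.005, ∠ ≈ 5.71°
|G| = 0.1 · 1 / (1.005) ≈ 0.099502
Gain = 20 log₁₀(0.099502) ≈ -20.04 dB

-20.0 dB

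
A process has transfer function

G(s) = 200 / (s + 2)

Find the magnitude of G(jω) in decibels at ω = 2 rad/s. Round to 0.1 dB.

At s = jω = j2:
pole (s+2): 2 + j2 → |·| = √(2²+2²) = √8 ≈ 2.8284, ∠ = arctan(2/2) ≈ 45.00°
|G| = 200 / 2.8284 ≈ 70.711
Gain = 20 log₁₀(70.711) ≈ 36.99 dB

37.0 dB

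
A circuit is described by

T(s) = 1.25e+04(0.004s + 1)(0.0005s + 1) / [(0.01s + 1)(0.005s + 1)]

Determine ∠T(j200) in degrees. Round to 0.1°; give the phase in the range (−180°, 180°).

-64.1°

At ω = 200 rad/s:
zero (1 + j200·0.004) = 1 + j0.8 → |·| ≈ 1.2806, ∠ ≈ 38.66°
zero (1 + j200·0.0005) = 1 + j0.1 → |·| ≈ 1.005, ∠ ≈ 5.71°
pole (1 + j200·0.01) = 1 + j2 → |·| ≈ 2.2361, ∠ ≈ 63.43°
pole (1 + j200·0.005) = 1 + j1 → |·| ≈ 1.4142, ∠ ≈ 45.00°
∠T = (38.66° + 5.71°) − (63.43° + 45.00°) = -64.06°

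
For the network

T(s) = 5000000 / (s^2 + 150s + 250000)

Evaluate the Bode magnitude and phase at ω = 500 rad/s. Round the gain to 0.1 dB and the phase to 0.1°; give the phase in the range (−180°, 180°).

36.5 dB, -90.0°

At s = jω = j500:
quadratic: (j500)² + 150·j500 + 250000 = 0 + j75000 → |·| ≈ 75000, ∠ ≈ 90.00°
|T| = 5000000 / 75000 ≈ 66.667
Gain = 20 log₁₀(66.667) ≈ 36.48 dB
∠T = 0.00° − 90.00° = -90.00°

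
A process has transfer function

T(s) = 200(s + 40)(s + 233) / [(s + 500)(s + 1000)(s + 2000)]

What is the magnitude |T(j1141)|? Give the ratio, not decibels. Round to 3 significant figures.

At s = jω = j1141:
zero (s+40): 40 + j1141 → |·| = √(40²+1141²) = √1303481 ≈ 1141.7, ∠ = arctan(1141/40) ≈ 87.99°
zero (s+233): 233 + j1141 → |·| = √(233²+1141²) = √1356170 ≈ 1164.5, ∠ = arctan(1141/233) ≈ 78.46°
pole (s+500): 500 + j1141 → |·| = √(500²+1141²) = √1551881 ≈ 1245.7, ∠ = arctan(1141/500) ≈ 66.34°
pole (s+1000): 1000 + j1141 → |·| = √(1000²+1141²) = √2301881 ≈ 1517.2, ∠ = arctan(1141/1000) ≈ 48.77°
pole (s+2000): 2000 + j1141 → |·| = √(2000²+1141²) = √5301881 ≈ 2302.6, ∠ = arctan(1141/2000) ≈ 29.70°
|T| = 200 · 1.3295e+06 / 4.3519e+09 ≈ 0.0611

0.0611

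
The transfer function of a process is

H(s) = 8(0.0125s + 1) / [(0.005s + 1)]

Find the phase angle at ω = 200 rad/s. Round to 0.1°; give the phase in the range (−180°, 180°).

23.2°

At ω = 200 rad/s:
zero (1 + j200·0.0125) = 1 + j2.5 → |·| ≈ 2.6926, ∠ ≈ 68.20°
pole (1 + j200·0.005) = 1 + j1 → |·| ≈ 1.4142, ∠ ≈ 45.00°
∠H = (68.20°) − (45.00°) = 23.20°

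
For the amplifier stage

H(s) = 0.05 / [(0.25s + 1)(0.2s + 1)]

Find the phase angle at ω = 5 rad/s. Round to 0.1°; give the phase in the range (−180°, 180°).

-96.3°

At ω = 5 rad/s:
pole (1 + j5·0.25) = 1 + j1.25 → |·| ≈ 1.6008, ∠ ≈ 51.34°
pole (1 + j5·0.2) = 1 + j1 → |·| ≈ 1.4142, ∠ ≈ 45.00°
∠H = (0°) − (51.34° + 45.00°) = -96.34°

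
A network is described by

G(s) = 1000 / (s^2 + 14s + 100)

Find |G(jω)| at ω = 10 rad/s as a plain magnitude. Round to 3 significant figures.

At s = jω = j10:
quadratic: (j10)² + 14·j10 + 100 = 0 + j140 → |·| ≈ 140, ∠ ≈ 90.00°
|G| = 1000 / 140 ≈ 7.1429

7.14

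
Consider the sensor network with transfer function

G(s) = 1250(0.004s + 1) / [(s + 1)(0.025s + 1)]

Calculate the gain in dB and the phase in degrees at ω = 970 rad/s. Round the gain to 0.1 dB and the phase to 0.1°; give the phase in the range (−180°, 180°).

At ω = 970 rad/s:
zero (1 + j970·0.004) = 1 + j3.88 → |·| ≈ 4.0068, ∠ ≈ 75.55°
pole (1 + j970·1) = 1 + j970 → |·| ≈ 970, ∠ ≈ 89.94°
pole (1 + j970·0.025) = 1 + j24.25 → |·| ≈ 24.271, ∠ ≈ 87.64°
|G| = 1250 · 4.0068 / (970 · 24.271) ≈ 0.21274
Gain = 20 log₁₀(0.21274) ≈ -13.44 dB
∠G = (75.55°) − (89.94° + 87.64°) = -102.03°

-13.4 dB, -102.0°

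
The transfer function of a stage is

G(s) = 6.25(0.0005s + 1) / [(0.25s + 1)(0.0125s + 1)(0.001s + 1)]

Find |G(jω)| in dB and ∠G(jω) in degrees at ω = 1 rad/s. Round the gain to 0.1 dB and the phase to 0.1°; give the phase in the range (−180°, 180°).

At ω = 1 rad/s:
zero (1 + j1·0.0005) = 1 + j0.0005 → |·| ≈ 1, ∠ ≈ 0.03°
pole (1 + j1·0.25) = 1 + j0.25 → |·| ≈ 1.0308, ∠ ≈ 14.04°
pole (1 + j1·0.0125) = 1 + j0.0125 → |·| ≈ 1.0001, ∠ ≈ 0.72°
pole (1 + j1·0.001) = 1 + j0.001 → |·| ≈ 1, ∠ ≈ 0.06°
|G| = 6.25 · 1 / (1.0308 · 1.0001 · 1) ≈ 6.0626
Gain = 20 log₁₀(6.0626) ≈ 15.65 dB
∠G = (0.03°) − (14.04° + 0.72° + 0.06°) = -14.79°

15.7 dB, -14.8°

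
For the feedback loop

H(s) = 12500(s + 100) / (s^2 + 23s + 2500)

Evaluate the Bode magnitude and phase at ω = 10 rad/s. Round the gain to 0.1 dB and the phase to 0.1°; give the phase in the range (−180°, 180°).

At s = jω = j10:
zero (s+100): 100 + j10 → |·| = √(100²+10²) = √10100 ≈ 100.5, ∠ = arctan(10/100) ≈ 5.71°
quadratic: (j10)² + 23·j10 + 2500 = 2400 + j230 → |·| ≈ 2411, ∠ ≈ 5.47°
|H| = 12500 · 100.5 / 2411 ≈ 521.05
Gain = 20 log₁₀(521.05) ≈ 54.34 dB
∠H = 5.71° − 5.47° = 0.24°

54.3 dB, 0.2°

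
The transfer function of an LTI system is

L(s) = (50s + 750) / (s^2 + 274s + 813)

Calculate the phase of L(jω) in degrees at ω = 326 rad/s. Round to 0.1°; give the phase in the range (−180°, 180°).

-52.4°

Substitute s = j326:
Numerator: 50(j326) + 750 = 750 + j16300
Denominator: (j326)^2 + 274(j326) + 813 = -105463 + j89324
|N| = √(750² + 16300²) ≈ 16317, ∠N ≈ 87.37°
|D| = √(105463² + 89324²) ≈ 1.3821e+05, ∠D ≈ 139.74°
∠L = 87.37° − 139.74° = -52.37°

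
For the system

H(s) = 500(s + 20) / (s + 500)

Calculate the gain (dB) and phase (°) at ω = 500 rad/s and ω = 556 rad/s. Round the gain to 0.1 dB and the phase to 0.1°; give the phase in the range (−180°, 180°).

At s = jω = j500:
zero (s+20): 20 + j500 → |·| = √(20²+500²) = √250400 ≈ 500.4, ∠ = arctan(500/20) ≈ 87.71°
pole (s+500): 500 + j500 → |·| = √(500²+500²) = √500000 ≈ 707.11, ∠ = arctan(500/500) ≈ 45.00°
|H| = 500 · 500.4 / 707.11 ≈ 353.83
Gain = 20 log₁₀(353.83) ≈ 50.98 dB
∠H = 87.71° − 45.00° = 42.71°

At s = jω = j556:
zero (s+20): 20 + j556 → |·| = √(20²+556²) = √309536 ≈ 556.36, ∠ = arctan(556/20) ≈ 87.94°
pole (s+500): 500 + j556 → |·| = √(500²+556²) = √559136 ≈ 747.75, ∠ = arctan(556/500) ≈ 48.04°
|H| = 500 · 556.36 / 747.75 ≈ 372.02
Gain = 20 log₁₀(372.02) ≈ 51.41 dB
∠H = 87.94° − 48.04° = 39.90°

ω = 500: 51.0 dB, 42.7°; ω = 556: 51.4 dB, 39.9°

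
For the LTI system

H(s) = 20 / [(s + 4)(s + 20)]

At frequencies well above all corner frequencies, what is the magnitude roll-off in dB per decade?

Each pole contributes −20 dB/decade at high frequency; each zero contributes +20 dB/decade.
Net: 0 zero(s) − 2 pole(s) → -40 dB/decade.

-40 dB/decade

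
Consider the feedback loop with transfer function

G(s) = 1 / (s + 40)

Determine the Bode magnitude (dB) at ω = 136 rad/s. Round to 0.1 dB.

At s = jω = j136:
pole (s+40): 40 + j136 → |·| = √(40²+136²) = √20096 ≈ 141.76, ∠ = arctan(136/40) ≈ 73.61°
|G| = 1 / 141.76 ≈ 0.0070542
Gain = 20 log₁₀(0.0070542) ≈ -43.03 dB

-43.0 dB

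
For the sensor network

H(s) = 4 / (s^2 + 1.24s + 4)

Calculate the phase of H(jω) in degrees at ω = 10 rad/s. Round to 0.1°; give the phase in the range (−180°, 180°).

At s = jω = j10:
quadratic: (j10)² + 1.24·j10 + 4 = -96 + j12.4 → |·| ≈ 96.798, ∠ ≈ 172.64°
∠H = 0.00° − 172.64° = -172.64°

-172.6°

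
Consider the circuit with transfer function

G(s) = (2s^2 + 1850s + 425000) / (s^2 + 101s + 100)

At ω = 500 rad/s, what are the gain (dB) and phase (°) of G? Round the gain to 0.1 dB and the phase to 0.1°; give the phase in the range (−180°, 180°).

Substitute s = j500:
Numerator: 2(j500)^2 + 1850(j500) + 425000 = -75000 + j925000
Denominator: (j500)^2 + 101(j500) + 100 = -249900 + j50500
|N| = √(75000² + 925000²) ≈ 9.2804e+05, ∠N ≈ 94.64°
|D| = √(249900² + 50500²) ≈ 2.5495e+05, ∠D ≈ 168.58°
|G| = 9.2804e+05 / 2.5495e+05 ≈ 3.6401
Gain = 20 log₁₀(3.6401) ≈ 11.22 dB
∠G = 94.64° − 168.58° = -73.94°

11.2 dB, -73.9°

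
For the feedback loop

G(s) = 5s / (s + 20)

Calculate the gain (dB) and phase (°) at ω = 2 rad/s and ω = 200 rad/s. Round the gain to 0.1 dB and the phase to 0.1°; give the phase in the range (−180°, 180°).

ω = 2: -6.1 dB, 84.3°; ω = 200: 13.9 dB, 5.7°

At s = jω = j2:
zero at origin: s = j2 → |·| = 2, ∠ = 90.00°
pole (s+20): 20 + j2 → |·| = √(20²+2²) = √404 ≈ 20.1, ∠ = arctan(2/20) ≈ 5.71°
|G| = 5 · 2 / 20.1 ≈ 0.49751
Gain = 20 log₁₀(0.49751) ≈ -6.06 dB
∠G = 90.00° − 5.71° = 84.29°

At s = jω = j200:
zero at origin: s = j200 → |·| = 200, ∠ = 90.00°
pole (s+20): 20 + j200 → |·| = √(20²+200²) = √40400 ≈ 201, ∠ = arctan(200/20) ≈ 84.29°
|G| = 5 · 200 / 201 ≈ 4.9751
Gain = 20 log₁₀(4.9751) ≈ 13.94 dB
∠G = 90.00° − 84.29° = 5.71°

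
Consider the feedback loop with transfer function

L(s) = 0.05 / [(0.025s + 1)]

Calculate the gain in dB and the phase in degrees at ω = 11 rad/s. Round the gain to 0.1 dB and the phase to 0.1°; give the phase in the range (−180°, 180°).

-26.3 dB, -15.4°

At ω = 11 rad/s:
pole (1 + j11·0.025) = 1 + j0.275 → |·| ≈ 1.0371, ∠ ≈ 15.38°
|L| = 0.05 · 1 / (1.0371) ≈ 0.048211
Gain = 20 log₁₀(0.048211) ≈ -26.34 dB
∠L = (0°) − (15.38°) = -15.38°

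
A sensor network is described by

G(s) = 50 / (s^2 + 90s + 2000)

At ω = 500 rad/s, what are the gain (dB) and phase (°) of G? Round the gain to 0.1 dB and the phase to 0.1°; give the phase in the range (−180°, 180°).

-74.1 dB, -169.7°

Substitute s = j500:
Numerator: 50 = 50 + j0
Denominator: (j500)^2 + 90(j500) + 2000 = -248000 + j45000
|N| = √(50² + 0²) ≈ 50, ∠N ≈ 0.00°
|D| = √(248000² + 45000²) ≈ 2.5205e+05, ∠D ≈ 169.72°
|G| = 50 / 2.5205e+05 ≈ 0.00019837
Gain = 20 log₁₀(0.00019837) ≈ -74.05 dB
∠G = 0.00° − 169.72° = -169.72°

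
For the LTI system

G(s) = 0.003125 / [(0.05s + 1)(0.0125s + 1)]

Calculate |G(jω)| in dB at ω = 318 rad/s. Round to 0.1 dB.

At ω = 318 rad/s:
pole (1 + j318·0.05) = 1 + j15.9 → |·| ≈ 15.931, ∠ ≈ 86.40°
pole (1 + j318·0.0125) = 1 + j3.975 → |·| ≈ 4.0989, ∠ ≈ 75.88°
|G| = 0.003125 · 1 / (15.931 · 4.0989) ≈ 4.7856e-05
Gain = 20 log₁₀(4.7856e-05) ≈ -86.40 dB

-86.4 dB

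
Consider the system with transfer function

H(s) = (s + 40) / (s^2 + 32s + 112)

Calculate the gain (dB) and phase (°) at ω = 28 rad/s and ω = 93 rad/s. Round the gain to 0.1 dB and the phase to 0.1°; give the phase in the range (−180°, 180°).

Substitute s = j28:
Numerator: (j28) + 40 = 40 + j28
Denominator: (j28)^2 + 32(j28) + 112 = -672 + j896
|N| = √(40² + 28²) ≈ 48.826, ∠N ≈ 34.99°
|D| = √(672² + 896²) ≈ 1120, ∠D ≈ 126.87°
|H| = 48.826 / 1120 ≈ 0.043595
Gain = 20 log₁₀(0.043595) ≈ -27.21 dB
∠H = 34.99° − 126.87° = -91.88°

Substitute s = j93:
Numerator: (j93) + 40 = 40 + j93
Denominator: (j93)^2 + 32(j93) + 112 = -8537 + j2976
|N| = √(40² + 93²) ≈ 101.24, ∠N ≈ 66.73°
|D| = √(8537² + 2976²) ≈ 9040.8, ∠D ≈ 160.78°
|H| = 101.24 / 9040.8 ≈ 0.011198
Gain = 20 log₁₀(0.011198) ≈ -39.02 dB
∠H = 66.73° − 160.78° = -94.05°

ω = 28: -27.2 dB, -91.9°; ω = 93: -39.0 dB, -94.1°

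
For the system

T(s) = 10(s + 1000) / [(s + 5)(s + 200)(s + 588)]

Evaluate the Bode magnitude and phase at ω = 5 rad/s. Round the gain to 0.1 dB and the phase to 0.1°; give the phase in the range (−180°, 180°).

-38.4 dB, -46.6°

At s = jω = j5:
zero (s+1000): 1000 + j5 → |·| = √(1000²+5²) = √1000025 ≈ 1000, ∠ = arctan(5/1000) ≈ 0.29°
pole (s+5): 5 + j5 → |·| = √(5²+5²) = √50 ≈ 7.0711, ∠ = arctan(5/5) ≈ 45.00°
pole (s+200): 200 + j5 → |·| = √(200²+5²) = √40025 ≈ 200.06, ∠ = arctan(5/200) ≈ 1.43°
pole (s+588): 588 + j5 → |·| = √(588²+5²) = √345769 ≈ 588.02, ∠ = arctan(5/588) ≈ 0.49°
|T| = 10 · 1000 / 8.3184e+05 ≈ 0.012022
Gain = 20 log₁₀(0.012022) ≈ -38.40 dB
∠T = 0.29° − 46.92° = -46.63°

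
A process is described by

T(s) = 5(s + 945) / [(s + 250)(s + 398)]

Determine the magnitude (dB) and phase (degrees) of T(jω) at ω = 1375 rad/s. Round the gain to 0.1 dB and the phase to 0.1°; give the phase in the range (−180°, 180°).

-47.6 dB, -98.1°

At s = jω = j1375:
zero (s+945): 945 + j1375 → |·| = √(945²+1375²) = √2783650 ≈ 1668.4, ∠ = arctan(1375/945) ≈ 55.50°
pole (s+250): 250 + j1375 → |·| = √(250²+1375²) = √1953125 ≈ 1397.5, ∠ = arctan(1375/250) ≈ 79.70°
pole (s+398): 398 + j1375 → |·| = √(398²+1375²) = √2049029 ≈ 1431.4, ∠ = arctan(1375/398) ≈ 73.86°
|T| = 5 · 1668.4 / 2.0004e+06 ≈ 0.0041702
Gain = 20 log₁₀(0.0041702) ≈ -47.60 dB
∠T = 55.50° − 153.56° = -98.06°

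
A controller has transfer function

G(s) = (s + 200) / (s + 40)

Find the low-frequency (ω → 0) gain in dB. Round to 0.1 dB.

G(0) = 200 / 40 = 5
20 log₁₀(5) ≈ 13.98 dB

14.0 dB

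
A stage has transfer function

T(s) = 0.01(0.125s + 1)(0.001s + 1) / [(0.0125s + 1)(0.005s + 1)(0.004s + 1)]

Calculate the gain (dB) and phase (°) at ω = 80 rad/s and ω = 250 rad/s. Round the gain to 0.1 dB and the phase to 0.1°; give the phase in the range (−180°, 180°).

At ω = 80 rad/s:
zero (1 + j80·0.125) = 1 + j10 → |·| ≈ 10.05, ∠ ≈ 84.29°
zero (1 + j80·0.001) = 1 + j0.08 → |·| ≈ 1.0032, ∠ ≈ 4.57°
pole (1 + j80·0.0125) = 1 + j1 → |·| ≈ 1.4142, ∠ ≈ 45.00°
pole (1 + j80·0.005) = 1 + j0.4 → |·| ≈ 1.077, ∠ ≈ 21.80°
pole (1 + j80·0.004) = 1 + j0.32 → |·| ≈ 1.05, ∠ ≈ 17.74°
|T| = 0.01 · 10.05 · 1.0032 / (1.4142 · 1.077 · 1.05) ≈ 0.063043
Gain = 20 log₁₀(0.063043) ≈ -24.01 dB
∠T = (84.29° + 4.57°) − (45.00° + 21.80° + 17.74°) = 4.32°

At ω = 250 rad/s:
zero (1 + j250·0.125) = 1 + j31.25 → |·| ≈ 31.266, ∠ ≈ 88.17°
zero (1 + j250·0.001) = 1 + j0.25 → |·| ≈ 1.0308, ∠ ≈ 14.04°
pole (1 + j250·0.0125) = 1 + j3.125 → |·| ≈ 3.2811, ∠ ≈ 72.26°
pole (1 + j250·0.005) = 1 + j1.25 → |·| ≈ 1.6008, ∠ ≈ 51.34°
pole (1 + j250·0.004) = 1 + j1 → |·| ≈ 1.4142, ∠ ≈ 45.00°
|T| = 0.01 · 31.266 · 1.0308 / (3.2811 · 1.6008 · 1.4142) ≈ 0.043389
Gain = 20 log₁₀(0.043389) ≈ -27.25 dB
∠T = (88.17° + 14.04°) − (72.26° + 51.34° + 45.00°) = -66.39°

ω = 80: -24.0 dB, 4.3°; ω = 250: -27.3 dB, -66.4°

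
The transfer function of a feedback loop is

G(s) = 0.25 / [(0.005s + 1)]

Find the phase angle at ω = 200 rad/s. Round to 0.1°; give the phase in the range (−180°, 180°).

-45.0°

At ω = 200 rad/s:
pole (1 + j200·0.005) = 1 + j1 → |·| ≈ 1.4142, ∠ ≈ 45.00°
∠G = (0°) − (45.00°) = -45.00°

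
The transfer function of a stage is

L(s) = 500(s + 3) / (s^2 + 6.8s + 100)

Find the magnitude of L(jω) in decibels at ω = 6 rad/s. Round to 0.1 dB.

32.9 dB

At s = jω = j6:
zero (s+3): 3 + j6 → |·| = √(3²+6²) = √45 ≈ 6.7082, ∠ = arctan(6/3) ≈ 63.43°
quadratic: (j6)² + 6.8·j6 + 100 = 64 + j40.8 → |·| ≈ 75.899, ∠ ≈ 32.52°
|L| = 500 · 6.7082 / 75.899 ≈ 44.192
Gain = 20 log₁₀(44.192) ≈ 32.91 dB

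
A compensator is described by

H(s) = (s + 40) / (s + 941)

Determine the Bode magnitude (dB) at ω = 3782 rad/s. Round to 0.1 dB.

-0.3 dB

Substitute s = j3782:
Numerator: (j3782) + 40 = 40 + j3782
Denominator: (j3782) + 941 = 941 + j3782
|N| = √(40² + 3782²) ≈ 3782.2, ∠N ≈ 89.39°
|D| = √(941² + 3782²) ≈ 3897.3, ∠D ≈ 76.03°
|H| = 3782.2 / 3897.3 ≈ 0.97047
Gain = 20 log₁₀(0.97047) ≈ -0.26 dB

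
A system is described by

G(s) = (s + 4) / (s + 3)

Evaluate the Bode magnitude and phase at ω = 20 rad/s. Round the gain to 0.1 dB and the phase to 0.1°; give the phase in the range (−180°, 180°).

0.1 dB, -2.8°

At s = jω = j20:
zero (s+4): 4 + j20 → |·| = √(4²+20²) = √416 ≈ 20.396, ∠ = arctan(20/4) ≈ 78.69°
pole (s+3): 3 + j20 → |·| = √(3²+20²) = √409 ≈ 20.224, ∠ = arctan(20/3) ≈ 81.47°
|G| = 1 · 20.396 / 20.224 ≈ 1.0085
Gain = 20 log₁₀(1.0085) ≈ 0.07 dB
∠G = 78.69° − 81.47° = -2.78°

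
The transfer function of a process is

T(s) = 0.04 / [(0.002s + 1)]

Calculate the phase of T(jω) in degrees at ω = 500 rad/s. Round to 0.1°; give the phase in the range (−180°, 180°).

-45.0°

At ω = 500 rad/s:
pole (1 + j500·0.002) = 1 + j1 → |·| ≈ 1.4142, ∠ ≈ 45.00°
∠T = (0°) − (45.00°) = -45.00°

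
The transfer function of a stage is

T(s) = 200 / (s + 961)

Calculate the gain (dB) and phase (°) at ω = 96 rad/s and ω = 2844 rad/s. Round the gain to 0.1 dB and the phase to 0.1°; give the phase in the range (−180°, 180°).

At s = jω = j96:
pole (s+961): 961 + j96 → |·| = √(961²+96²) = √932737 ≈ 965.78, ∠ = arctan(96/961) ≈ 5.70°
|T| = 200 / 965.78 ≈ 0.20709
Gain = 20 log₁₀(0.20709) ≈ -13.68 dB
∠T = 0.00° − 5.70° = -5.70°

At s = jω = j2844:
pole (s+961): 961 + j2844 → |·| = √(961²+2844²) = √9011857 ≈ 3002, ∠ = arctan(2844/961) ≈ 71.33°
|T| = 200 / 3002 ≈ 0.066622
Gain = 20 log₁₀(0.066622) ≈ -23.53 dB
∠T = 0.00° − 71.33° = -71.33°

ω = 96: -13.7 dB, -5.7°; ω = 2844: -23.5 dB, -71.3°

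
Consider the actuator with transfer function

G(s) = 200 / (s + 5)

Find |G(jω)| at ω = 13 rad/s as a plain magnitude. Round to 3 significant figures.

At s = jω = j13:
pole (s+5): 5 + j13 → |·| = √(5²+13²) = √194 ≈ 13.928, ∠ = arctan(13/5) ≈ 68.96°
|G| = 200 / 13.928 ≈ 14.36

14.4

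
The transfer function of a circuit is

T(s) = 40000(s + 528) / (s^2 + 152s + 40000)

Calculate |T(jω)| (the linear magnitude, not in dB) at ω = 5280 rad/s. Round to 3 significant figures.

7.62

At s = jω = j5280:
zero (s+528): 528 + j5280 → |·| = √(528²+5280²) = √28157184 ≈ 5306.3, ∠ = arctan(5280/528) ≈ 84.29°
quadratic: (j5280)² + 152·j5280 + 40000 = -27838400 + j802560 → |·| ≈ 2.785e+07, ∠ ≈ 178.35°
|T| = 40000 · 5306.3 / 2.785e+07 ≈ 7.6213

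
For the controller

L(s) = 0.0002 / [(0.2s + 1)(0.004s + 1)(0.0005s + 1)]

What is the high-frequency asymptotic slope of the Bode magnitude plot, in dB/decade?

-60 dB/decade

Each pole contributes −20 dB/decade at high frequency; each zero contributes +20 dB/decade.
Net: 0 zero(s) − 3 pole(s) → -60 dB/decade.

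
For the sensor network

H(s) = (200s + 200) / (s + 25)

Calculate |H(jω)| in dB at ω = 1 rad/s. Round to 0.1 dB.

Substitute s = j1:
Numerator: 200(j1) + 200 = 200 + j200
Denominator: (j1) + 25 = 25 + j1
|N| = √(200² + 200²) ≈ 282.84, ∠N ≈ 45.00°
|D| = √(25² + 1²) ≈ 25.02, ∠D ≈ 2.29°
|H| = 282.84 / 25.02 ≈ 11.305
Gain = 20 log₁₀(11.305) ≈ 21.07 dB

21.1 dB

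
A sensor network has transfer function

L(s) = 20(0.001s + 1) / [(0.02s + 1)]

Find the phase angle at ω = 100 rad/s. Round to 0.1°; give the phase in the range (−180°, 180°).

At ω = 100 rad/s:
zero (1 + j100·0.001) = 1 + j0.1 → |·| ≈ 1.005, ∠ ≈ 5.71°
pole (1 + j100·0.02) = 1 + j2 → |·| ≈ 2.2361, ∠ ≈ 63.43°
∠L = (5.71°) − (63.43°) = -57.72°

-57.7°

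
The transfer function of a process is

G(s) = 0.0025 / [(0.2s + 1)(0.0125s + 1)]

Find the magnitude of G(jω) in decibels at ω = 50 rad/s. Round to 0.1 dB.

At ω = 50 rad/s:
pole (1 + j50·0.2) = 1 + j10 → |·| ≈ 10.05, ∠ ≈ 84.29°
pole (1 + j50·0.0125) = 1 + j0.625 → |·| ≈ 1.1792, ∠ ≈ 32.01°
|G| = 0.0025 · 1 / (10.05 · 1.1792) ≈ 0.00021095
Gain = 20 log₁₀(0.00021095) ≈ -73.52 dB

-73.5 dB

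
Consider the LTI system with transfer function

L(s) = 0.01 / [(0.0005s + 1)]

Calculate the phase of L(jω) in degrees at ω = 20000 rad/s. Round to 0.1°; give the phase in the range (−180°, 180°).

-84.3°

At ω = 20000 rad/s:
pole (1 + j20000·0.0005) = 1 + j10 → |·| ≈ 10.05, ∠ ≈ 84.29°
∠L = (0°) − (84.29°) = -84.29°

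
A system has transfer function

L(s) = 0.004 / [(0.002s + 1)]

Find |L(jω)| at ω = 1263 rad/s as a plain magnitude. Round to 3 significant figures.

0.00147

At ω = 1263 rad/s:
pole (1 + j1263·0.002) = 1 + j2.526 → |·| ≈ 2.7167, ∠ ≈ 68.40°
|L| = 0.004 · 1 / (2.7167) ≈ 0.0014724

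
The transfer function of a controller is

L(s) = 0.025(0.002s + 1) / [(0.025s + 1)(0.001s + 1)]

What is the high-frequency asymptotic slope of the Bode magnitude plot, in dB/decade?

Each pole contributes −20 dB/decade at high frequency; each zero contributes +20 dB/decade.
Net: 1 zero(s) − 2 pole(s) → -20 dB/decade.

-20 dB/decade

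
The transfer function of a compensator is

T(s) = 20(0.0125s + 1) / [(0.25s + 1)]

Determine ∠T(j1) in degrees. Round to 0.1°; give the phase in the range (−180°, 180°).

At ω = 1 rad/s:
zero (1 + j1·0.0125) = 1 + j0.0125 → |·| ≈ 1.0001, ∠ ≈ 0.72°
pole (1 + j1·0.25) = 1 + j0.25 → |·| ≈ 1.0308, ∠ ≈ 14.04°
∠T = (0.72°) − (14.04°) = -13.32°

-13.3°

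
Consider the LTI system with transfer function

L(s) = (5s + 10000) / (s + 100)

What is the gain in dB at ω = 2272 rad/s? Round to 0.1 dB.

16.5 dB

Substitute s = j2272:
Numerator: 5(j2272) + 10000 = 10000 + j11360
Denominator: (j2272) + 100 = 100 + j2272
|N| = √(10000² + 11360²) ≈ 15134, ∠N ≈ 48.64°
|D| = √(100² + 2272²) ≈ 2274.2, ∠D ≈ 87.48°
|L| = 15134 / 2274.2 ≈ 6.6546
Gain = 20 log₁₀(6.6546) ≈ 16.46 dB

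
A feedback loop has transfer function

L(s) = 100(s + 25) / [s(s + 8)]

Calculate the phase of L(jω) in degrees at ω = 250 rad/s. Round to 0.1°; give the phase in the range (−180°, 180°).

At s = jω = j250:
zero (s+25): 25 + j250 → |·| = √(25²+250²) = √63125 ≈ 251.25, ∠ = arctan(250/25) ≈ 84.29°
pole (s+8): 8 + j250 → |·| = √(8²+250²) = √62564 ≈ 250.13, ∠ = arctan(250/8) ≈ 88.17°
pole at origin: |s| = 250, ∠ = 90.00° (in denominator)
∠L = 84.29° − 178.17° = -93.88°

-93.9°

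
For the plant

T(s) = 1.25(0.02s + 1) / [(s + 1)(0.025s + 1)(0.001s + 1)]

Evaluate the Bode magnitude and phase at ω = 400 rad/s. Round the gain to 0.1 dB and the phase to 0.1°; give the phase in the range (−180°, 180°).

At ω = 400 rad/s:
zero (1 + j400·0.02) = 1 + j8 → |·| ≈ 8.0623, ∠ ≈ 82.87°
pole (1 + j400·1) = 1 + j400 → |·| ≈ 400, ∠ ≈ 89.86°
pole (1 + j400·0.025) = 1 + j10 → |·| ≈ 10.05, ∠ ≈ 84.29°
pole (1 + j400·0.001) = 1 + j0.4 → |·| ≈ 1.077, ∠ ≈ 21.80°
|T| = 1.25 · 8.0623 / (400 · 10.05 · 1.077) ≈ 0.0023277
Gain = 20 log₁₀(0.0023277) ≈ -52.66 dB
∠T = (82.87°) − (89.86° + 84.29° + 21.80°) = -113.08°

-52.7 dB, -113.1°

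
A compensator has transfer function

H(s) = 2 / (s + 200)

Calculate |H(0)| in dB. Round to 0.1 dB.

H(0) = 2 / 200 = 0.01
20 log₁₀(0.01) ≈ -40.00 dB

-40.0 dB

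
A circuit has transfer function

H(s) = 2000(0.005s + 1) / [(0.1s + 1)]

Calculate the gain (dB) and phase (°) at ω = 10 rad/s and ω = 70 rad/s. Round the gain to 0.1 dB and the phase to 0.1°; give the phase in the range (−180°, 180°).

ω = 10: 63.0 dB, -42.1°; ω = 70: 49.5 dB, -62.6°

At ω = 10 rad/s:
zero (1 + j10·0.005) = 1 + j0.05 → |·| ≈ 1.0012, ∠ ≈ 2.86°
pole (1 + j10·0.1) = 1 + j1 → |·| ≈ 1.4142, ∠ ≈ 45.00°
|H| = 2000 · 1.0012 / (1.4142) ≈ 1415.9
Gain = 20 log₁₀(1415.9) ≈ 63.02 dB
∠H = (2.86°) − (45.00°) = -42.14°

At ω = 70 rad/s:
zero (1 + j70·0.005) = 1 + j0.35 → |·| ≈ 1.0595, ∠ ≈ 19.29°
pole (1 + j70·0.1) = 1 + j7 → |·| ≈ 7.0711, ∠ ≈ 81.87°
|H| = 2000 · 1.0595 / (7.0711) ≈ 299.67
Gain = 20 log₁₀(299.67) ≈ 49.53 dB
∠H = (19.29°) − (81.87°) = -62.58°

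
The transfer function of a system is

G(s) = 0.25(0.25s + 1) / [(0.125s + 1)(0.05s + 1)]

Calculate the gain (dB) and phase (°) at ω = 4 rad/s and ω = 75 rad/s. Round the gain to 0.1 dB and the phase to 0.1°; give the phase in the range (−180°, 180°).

ω = 4: -10.2 dB, 7.1°; ω = 75: -17.8 dB, -72.0°

At ω = 4 rad/s:
zero (1 + j4·0.25) = 1 + j1 → |·| ≈ 1.4142, ∠ ≈ 45.00°
pole (1 + j4·0.125) = 1 + j0.5 → |·| ≈ 1.118, ∠ ≈ 26.57°
pole (1 + j4·0.05) = 1 + j0.2 → |·| ≈ 1.0198, ∠ ≈ 11.31°
|G| = 0.25 · 1.4142 / (1.118 · 1.0198) ≈ 0.31009
Gain = 20 log₁₀(0.31009) ≈ -10.17 dB
∠G = (45.00°) − (26.57° + 11.31°) = 7.12°

At ω = 75 rad/s:
zero (1 + j75·0.25) = 1 + j18.75 → |·| ≈ 18.777, ∠ ≈ 86.95°
pole (1 + j75·0.125) = 1 + j9.375 → |·| ≈ 9.4282, ∠ ≈ 83.91°
pole (1 + j75·0.05) = 1 + j3.75 → |·| ≈ 3.881, ∠ ≈ 75.07°
|G| = 0.25 · 18.777 / (9.4282 · 3.881) ≈ 0.12829
Gain = 20 log₁₀(0.12829) ≈ -17.84 dB
∠G = (86.95°) − (83.91° + 75.07°) = -72.03°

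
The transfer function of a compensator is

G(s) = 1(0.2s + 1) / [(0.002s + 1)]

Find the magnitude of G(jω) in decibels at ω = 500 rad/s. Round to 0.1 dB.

At ω = 500 rad/s:
zero (1 + j500·0.2) = 1 + j100 → |·| ≈ 100, ∠ ≈ 89.43°
pole (1 + j500·0.002) = 1 + j1 → |·| ≈ 1.4142, ∠ ≈ 45.00°
|G| = 1 · 100 / (1.4142) ≈ 70.711
Gain = 20 log₁₀(70.711) ≈ 36.99 dB

37.0 dB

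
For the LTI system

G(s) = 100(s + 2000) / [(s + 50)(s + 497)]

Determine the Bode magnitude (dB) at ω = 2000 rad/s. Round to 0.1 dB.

-23.3 dB

At s = jω = j2000:
zero (s+2000): 2000 + j2000 → |·| = √(2000²+2000²) = √8000000 ≈ 2828.4, ∠ = arctan(2000/2000) ≈ 45.00°
pole (s+50): 50 + j2000 → |·| = √(50²+2000²) = √4002500 ≈ 2000.6, ∠ = arctan(2000/50) ≈ 88.57°
pole (s+497): 497 + j2000 → |·| = √(497²+2000²) = √4247009 ≈ 2060.8, ∠ = arctan(2000/497) ≈ 76.04°
|G| = 100 · 2828.4 / 4.1228e+06 ≈ 0.068604
Gain = 20 log₁₀(0.068604) ≈ -23.27 dB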